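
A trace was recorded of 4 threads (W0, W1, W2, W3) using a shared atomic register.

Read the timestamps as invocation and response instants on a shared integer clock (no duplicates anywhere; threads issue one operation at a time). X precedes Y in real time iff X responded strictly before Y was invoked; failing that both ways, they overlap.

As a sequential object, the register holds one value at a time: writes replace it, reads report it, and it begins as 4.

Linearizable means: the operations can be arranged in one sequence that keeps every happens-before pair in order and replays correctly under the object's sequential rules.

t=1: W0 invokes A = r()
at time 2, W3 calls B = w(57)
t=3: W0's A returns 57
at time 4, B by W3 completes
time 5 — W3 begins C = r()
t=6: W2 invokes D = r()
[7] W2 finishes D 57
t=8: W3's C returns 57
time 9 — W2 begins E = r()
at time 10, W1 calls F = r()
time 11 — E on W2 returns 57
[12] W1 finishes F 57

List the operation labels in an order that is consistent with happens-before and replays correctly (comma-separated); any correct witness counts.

B, A, C, D, E, F

after step 1 (B w(57)): value 57
after step 2 (A r() → 57): value 57
after step 3 (C r() → 57): value 57
after step 4 (D r() → 57): value 57
after step 5 (E r() → 57): value 57
after step 6 (F r() → 57): value 57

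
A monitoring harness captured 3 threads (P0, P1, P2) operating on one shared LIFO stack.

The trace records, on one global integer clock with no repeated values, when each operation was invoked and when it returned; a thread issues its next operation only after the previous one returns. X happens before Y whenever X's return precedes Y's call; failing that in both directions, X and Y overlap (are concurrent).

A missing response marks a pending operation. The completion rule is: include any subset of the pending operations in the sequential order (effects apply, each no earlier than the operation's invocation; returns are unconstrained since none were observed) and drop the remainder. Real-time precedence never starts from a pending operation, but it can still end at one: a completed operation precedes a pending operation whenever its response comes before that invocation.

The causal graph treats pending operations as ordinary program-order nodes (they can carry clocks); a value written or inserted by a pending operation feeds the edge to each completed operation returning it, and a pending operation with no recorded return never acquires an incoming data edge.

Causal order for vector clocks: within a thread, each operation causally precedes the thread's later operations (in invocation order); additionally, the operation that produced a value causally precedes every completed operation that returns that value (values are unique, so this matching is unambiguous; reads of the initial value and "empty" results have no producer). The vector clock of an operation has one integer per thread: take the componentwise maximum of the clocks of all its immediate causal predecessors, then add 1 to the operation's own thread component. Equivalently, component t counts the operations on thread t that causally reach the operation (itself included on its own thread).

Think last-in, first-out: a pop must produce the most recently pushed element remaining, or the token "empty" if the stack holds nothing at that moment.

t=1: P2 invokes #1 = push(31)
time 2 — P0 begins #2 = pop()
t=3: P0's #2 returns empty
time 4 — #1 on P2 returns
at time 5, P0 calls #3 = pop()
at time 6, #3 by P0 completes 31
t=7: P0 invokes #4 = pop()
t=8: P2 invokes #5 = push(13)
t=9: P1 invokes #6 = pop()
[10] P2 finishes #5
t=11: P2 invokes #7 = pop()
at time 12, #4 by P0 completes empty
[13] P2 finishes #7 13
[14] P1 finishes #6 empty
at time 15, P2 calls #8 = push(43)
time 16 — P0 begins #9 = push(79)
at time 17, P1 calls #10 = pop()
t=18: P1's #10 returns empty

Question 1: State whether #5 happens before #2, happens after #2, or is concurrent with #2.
#5 spans [8,10], #2 spans [2,3]
resp(#2)=3 < inv(#5)=8

after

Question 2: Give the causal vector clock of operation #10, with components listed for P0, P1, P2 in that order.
#1, invoked 1, has no incoming edges; only P2's bump applies → (0, 0, 1)
#6, invoked 9, has no incoming edges; only P1's bump applies → (0, 1, 0)
#2, invoked 2, has no incoming edges; only P0's bump applies → (1, 0, 0)
#5, invoked 8, takes VC(#1)=(0, 0, 1) under max, adds 1 for P2 → (0, 0, 2)
#10, invoked 17, takes VC(#6)=(0, 1, 0) under max, adds 1 for P1 → (0, 2, 0)
#7, invoked 11, takes VC(#5)=(0, 0, 2) under max, adds 1 for P2 → (0, 0, 3)
#3, invoked 5, takes VC(#1)=(0, 0, 1), VC(#2)=(1, 0, 0) under max, adds 1 for P0 → (2, 0, 1)
#8, invoked 15, takes VC(#7)=(0, 0, 3) under max, adds 1 for P2 → (0, 0, 4)
#4, invoked 7, takes VC(#3)=(2, 0, 1) under max, adds 1 for P0 → (3, 0, 1)
#9, invoked 16, takes VC(#4)=(3, 0, 1) under max, adds 1 for P0 → (4, 0, 1)
target: VC(#10) = (0, 2, 0)

(0, 2, 0)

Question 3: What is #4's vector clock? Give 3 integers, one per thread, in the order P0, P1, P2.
invoked at 1, #1 has no predecessors; its own P2 bump gives (0, 0, 1)
invoked at 9, #6 has no predecessors; its own P1 bump gives (0, 1, 0)
invoked at 2, #2 has no predecessors; its own P0 bump gives (1, 0, 0)
invoked at 8, #5 merges VC(#1)=(0, 0, 1) and bumps P2's slot → (0, 0, 2)
invoked at 17, #10 merges VC(#6)=(0, 1, 0) and bumps P1's slot → (0, 2, 0)
invoked at 11, #7 merges VC(#5)=(0, 0, 2) and bumps P2's slot → (0, 0, 3)
invoked at 5, #3 merges VC(#1)=(0, 0, 1), VC(#2)=(1, 0, 0) and bumps P0's slot → (2, 0, 1)
invoked at 15, #8 merges VC(#7)=(0, 0, 3) and bumps P2's slot → (0, 0, 4)
invoked at 7, #4 merges VC(#3)=(2, 0, 1) and bumps P0's slot → (3, 0, 1)
invoked at 16, #9 merges VC(#4)=(3, 0, 1) and bumps P0's slot → (4, 0, 1)
target: VC(#4) = (3, 0, 1)

(3, 0, 1)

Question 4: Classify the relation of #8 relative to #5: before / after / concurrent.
#8 spans [15,…), #5 spans [8,10]
resp(#5)=10 < inv(#8)=15

after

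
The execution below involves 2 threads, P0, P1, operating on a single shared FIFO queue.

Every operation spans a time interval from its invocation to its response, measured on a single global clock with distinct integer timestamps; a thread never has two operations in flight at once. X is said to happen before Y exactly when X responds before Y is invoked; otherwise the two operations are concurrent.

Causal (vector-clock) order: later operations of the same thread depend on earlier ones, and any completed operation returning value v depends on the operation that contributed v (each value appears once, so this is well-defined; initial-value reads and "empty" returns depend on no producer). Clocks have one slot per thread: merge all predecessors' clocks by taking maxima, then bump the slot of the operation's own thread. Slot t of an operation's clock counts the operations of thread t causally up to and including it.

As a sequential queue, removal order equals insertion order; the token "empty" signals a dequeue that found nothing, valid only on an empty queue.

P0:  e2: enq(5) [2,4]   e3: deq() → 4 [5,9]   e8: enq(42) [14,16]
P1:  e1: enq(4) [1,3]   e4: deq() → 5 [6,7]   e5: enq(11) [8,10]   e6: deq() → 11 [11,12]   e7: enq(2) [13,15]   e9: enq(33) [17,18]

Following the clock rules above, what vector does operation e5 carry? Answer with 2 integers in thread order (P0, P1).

(1, 3)

VC(e1, invoked at 1): no causal predecessors; +1 on P1 → (0, 1)
VC(e2, invoked at 2): no causal predecessors; +1 on P0 → (1, 0)
merge at e4 (invoked 6): VC(e1)=(0, 1), VC(e2)=(1, 0), own-thread bump on P1 → (1, 2)
merge at e3 (invoked 5): VC(e1)=(0, 1), VC(e2)=(1, 0), own-thread bump on P0 → (2, 1)
merge at e5 (invoked 8): VC(e4)=(1, 2), own-thread bump on P1 → (1, 3)
merge at e8 (invoked 14): VC(e3)=(2, 1), own-thread bump on P0 → (3, 1)
merge at e6 (invoked 11): VC(e5)=(1, 3), own-thread bump on P1 → (1, 4)
merge at e7 (invoked 13): VC(e6)=(1, 4), own-thread bump on P1 → (1, 5)
merge at e9 (invoked 17): VC(e7)=(1, 5), own-thread bump on P1 → (1, 6)
target: VC(e5) = (1, 3)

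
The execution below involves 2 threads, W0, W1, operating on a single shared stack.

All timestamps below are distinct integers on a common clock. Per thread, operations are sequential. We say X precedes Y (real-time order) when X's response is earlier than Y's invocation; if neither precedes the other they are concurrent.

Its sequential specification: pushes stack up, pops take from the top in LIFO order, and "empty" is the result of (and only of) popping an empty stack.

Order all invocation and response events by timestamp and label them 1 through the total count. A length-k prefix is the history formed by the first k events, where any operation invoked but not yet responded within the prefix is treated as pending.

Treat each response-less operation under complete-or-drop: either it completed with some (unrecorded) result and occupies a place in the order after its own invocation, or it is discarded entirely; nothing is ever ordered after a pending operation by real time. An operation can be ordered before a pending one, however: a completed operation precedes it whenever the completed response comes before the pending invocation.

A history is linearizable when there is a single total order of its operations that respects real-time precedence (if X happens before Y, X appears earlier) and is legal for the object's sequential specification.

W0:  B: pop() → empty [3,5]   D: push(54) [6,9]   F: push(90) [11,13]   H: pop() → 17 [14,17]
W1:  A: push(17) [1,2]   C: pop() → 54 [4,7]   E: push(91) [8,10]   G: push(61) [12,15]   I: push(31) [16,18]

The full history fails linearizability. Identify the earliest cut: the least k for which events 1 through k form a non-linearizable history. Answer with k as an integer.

7

events 1..6 are linearizable; a witness order is A, C, B:
after step 1 (A push(17)): stack <17>
after step 2 (C pop() (pending, included)): stack <>
after step 3 (B pop() → empty): stack <>
adding event 7 (C responds at 7) leaves no legal real-time order
include/drop combinations of the 1 pending operation (D) were all tried; none helps
one such order, A, B, C (pending dropped), breaks at step 2 where B pop() → empty is illegal
one such order, A, C, B (pending dropped), breaks at step 2 where C pop() → 54 is illegal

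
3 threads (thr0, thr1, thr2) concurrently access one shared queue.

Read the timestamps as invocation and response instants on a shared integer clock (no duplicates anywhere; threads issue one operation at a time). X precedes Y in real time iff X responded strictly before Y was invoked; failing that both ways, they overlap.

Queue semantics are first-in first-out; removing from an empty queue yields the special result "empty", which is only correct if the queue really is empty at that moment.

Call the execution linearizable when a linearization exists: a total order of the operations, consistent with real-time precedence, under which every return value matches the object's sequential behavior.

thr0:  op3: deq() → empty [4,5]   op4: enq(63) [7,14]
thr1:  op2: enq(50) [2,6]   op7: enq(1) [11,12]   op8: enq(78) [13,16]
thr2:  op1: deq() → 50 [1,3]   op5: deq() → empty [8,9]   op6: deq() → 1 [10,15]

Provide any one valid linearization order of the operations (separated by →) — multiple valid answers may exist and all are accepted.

after step 1 (op2 enq(50)): queue <50>
after step 2 (op1 deq() → 50): queue <>
after step 3 (op3 deq() → empty): queue <>
after step 4 (op5 deq() → empty): queue <>
after step 5 (op7 enq(1)): queue <1>
after step 6 (op4 enq(63)): queue <1,63>
after step 7 (op6 deq() → 1): queue <63>
after step 8 (op8 enq(78)): queue <63,78>

op2 → op1 → op3 → op5 → op7 → op4 → op6 → op8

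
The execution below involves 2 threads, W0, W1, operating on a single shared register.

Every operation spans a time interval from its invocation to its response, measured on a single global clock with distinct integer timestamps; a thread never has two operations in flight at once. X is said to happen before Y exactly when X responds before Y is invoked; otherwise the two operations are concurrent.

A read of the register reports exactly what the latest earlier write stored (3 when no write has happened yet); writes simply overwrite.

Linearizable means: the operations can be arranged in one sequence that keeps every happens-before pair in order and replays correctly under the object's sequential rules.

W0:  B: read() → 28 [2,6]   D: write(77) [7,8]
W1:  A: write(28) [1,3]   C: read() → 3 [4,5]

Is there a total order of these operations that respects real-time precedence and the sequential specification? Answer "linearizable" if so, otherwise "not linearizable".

not linearizable

already the first 5 events (up to C's response at time 5) admit no linearization; the first 4 still do
the completed operations (2 total) allow one real-time order; the register replay rejects it
include/drop combinations of the 1 pending operation (B) were all tried; none helps
for example A, C (pending dropped) fails at step 2: C read() → 3 is not legal there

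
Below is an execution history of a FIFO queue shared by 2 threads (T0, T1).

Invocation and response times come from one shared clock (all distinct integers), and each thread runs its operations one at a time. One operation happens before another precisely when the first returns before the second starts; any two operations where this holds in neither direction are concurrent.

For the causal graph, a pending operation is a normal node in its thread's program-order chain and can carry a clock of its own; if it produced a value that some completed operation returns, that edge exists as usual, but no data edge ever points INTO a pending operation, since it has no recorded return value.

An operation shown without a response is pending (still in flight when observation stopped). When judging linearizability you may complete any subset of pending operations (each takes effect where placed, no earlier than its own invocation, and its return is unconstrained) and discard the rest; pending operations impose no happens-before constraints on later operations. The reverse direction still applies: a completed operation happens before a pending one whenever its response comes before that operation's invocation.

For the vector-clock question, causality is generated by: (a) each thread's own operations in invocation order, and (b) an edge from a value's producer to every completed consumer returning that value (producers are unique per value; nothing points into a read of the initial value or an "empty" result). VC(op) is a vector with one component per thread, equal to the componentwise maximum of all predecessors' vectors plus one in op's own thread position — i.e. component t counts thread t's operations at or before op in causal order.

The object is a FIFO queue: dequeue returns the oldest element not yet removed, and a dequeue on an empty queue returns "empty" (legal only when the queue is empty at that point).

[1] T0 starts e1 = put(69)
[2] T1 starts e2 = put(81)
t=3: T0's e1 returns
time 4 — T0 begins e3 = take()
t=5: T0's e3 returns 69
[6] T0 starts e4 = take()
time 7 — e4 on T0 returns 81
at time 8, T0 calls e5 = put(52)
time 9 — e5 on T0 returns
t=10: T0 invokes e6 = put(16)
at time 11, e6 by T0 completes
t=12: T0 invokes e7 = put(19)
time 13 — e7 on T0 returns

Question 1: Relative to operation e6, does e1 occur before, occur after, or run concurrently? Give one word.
Answer: before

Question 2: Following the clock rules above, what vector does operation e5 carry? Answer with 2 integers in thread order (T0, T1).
Answer: (4, 1)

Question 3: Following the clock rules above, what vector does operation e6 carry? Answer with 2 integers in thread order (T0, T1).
Answer: (5, 1)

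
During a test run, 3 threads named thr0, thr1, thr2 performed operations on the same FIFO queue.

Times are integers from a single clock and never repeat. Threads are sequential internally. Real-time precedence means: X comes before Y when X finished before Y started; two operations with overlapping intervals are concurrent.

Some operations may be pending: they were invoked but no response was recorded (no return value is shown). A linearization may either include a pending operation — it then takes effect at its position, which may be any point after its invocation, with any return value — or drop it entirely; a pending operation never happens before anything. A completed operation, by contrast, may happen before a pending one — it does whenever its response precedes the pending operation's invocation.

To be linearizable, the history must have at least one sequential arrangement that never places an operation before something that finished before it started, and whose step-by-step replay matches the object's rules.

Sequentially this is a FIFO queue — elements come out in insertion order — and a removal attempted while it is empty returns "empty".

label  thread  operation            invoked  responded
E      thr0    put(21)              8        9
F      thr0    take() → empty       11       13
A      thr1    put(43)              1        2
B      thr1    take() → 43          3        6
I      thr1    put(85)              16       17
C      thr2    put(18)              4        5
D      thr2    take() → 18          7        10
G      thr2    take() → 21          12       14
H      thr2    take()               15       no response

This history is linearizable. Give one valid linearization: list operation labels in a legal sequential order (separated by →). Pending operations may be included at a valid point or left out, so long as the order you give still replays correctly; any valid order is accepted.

A → B → C → D → E → G → F → H → I

after step 1 (A put(43)): queue <43>
after step 2 (B take() → 43): queue <>
after step 3 (C put(18)): queue <18>
after step 4 (D take() → 18): queue <>
after step 5 (E put(21)): queue <21>
after step 6 (G take() → 21): queue <>
after step 7 (F take() → empty): queue <>
after step 8 (H take() (pending, included)): queue <>
after step 9 (I put(85)): queue <85>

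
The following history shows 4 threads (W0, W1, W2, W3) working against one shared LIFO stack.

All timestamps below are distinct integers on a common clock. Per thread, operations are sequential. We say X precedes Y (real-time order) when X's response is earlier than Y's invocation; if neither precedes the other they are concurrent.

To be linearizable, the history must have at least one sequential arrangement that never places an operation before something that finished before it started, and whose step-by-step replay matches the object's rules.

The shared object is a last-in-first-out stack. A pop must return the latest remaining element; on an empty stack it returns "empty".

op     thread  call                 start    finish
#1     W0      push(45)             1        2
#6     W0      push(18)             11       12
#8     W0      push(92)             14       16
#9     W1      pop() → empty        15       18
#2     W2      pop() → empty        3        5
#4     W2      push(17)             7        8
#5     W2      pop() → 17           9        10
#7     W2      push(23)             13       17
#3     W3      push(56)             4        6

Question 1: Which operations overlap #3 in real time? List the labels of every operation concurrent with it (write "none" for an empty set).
#2

overlap test against #3 [4,6]: concurrent iff the interval meets 4..6
#1 [1,2]: before
#2 [3,5]: concurrent
#4 [7,8]: after
#5 [9,10]: after
#6 [11,12]: after
#7 [13,17]: after
#8 [14,16]: after
#9 [15,18]: after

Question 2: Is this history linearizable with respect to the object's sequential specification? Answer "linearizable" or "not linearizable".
not linearizable

cut after 4 events: linearizable; cut after 5 events (#2 responds, time 5): not linearizable
exhaustive check: the 2 completed LIFO stack ops admit one real-time order; illegal
no completion choice of the 1 pending operation (#3) rescues it — every subset was tried
for example #1, #2 (pending dropped) fails at step 2: #2 pop() → empty is not legal there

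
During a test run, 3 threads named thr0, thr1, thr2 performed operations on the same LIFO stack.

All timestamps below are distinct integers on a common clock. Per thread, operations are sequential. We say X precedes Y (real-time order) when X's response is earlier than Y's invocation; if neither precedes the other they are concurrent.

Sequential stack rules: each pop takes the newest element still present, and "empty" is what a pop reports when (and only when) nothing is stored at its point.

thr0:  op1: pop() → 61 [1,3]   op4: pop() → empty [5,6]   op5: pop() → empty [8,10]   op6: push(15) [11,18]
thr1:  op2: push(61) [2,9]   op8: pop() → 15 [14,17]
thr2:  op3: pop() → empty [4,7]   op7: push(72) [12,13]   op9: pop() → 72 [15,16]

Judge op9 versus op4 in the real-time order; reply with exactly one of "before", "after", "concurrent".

after

op9 spans [15,16], op4 spans [5,6]
resp(op4)=6 < inv(op9)=15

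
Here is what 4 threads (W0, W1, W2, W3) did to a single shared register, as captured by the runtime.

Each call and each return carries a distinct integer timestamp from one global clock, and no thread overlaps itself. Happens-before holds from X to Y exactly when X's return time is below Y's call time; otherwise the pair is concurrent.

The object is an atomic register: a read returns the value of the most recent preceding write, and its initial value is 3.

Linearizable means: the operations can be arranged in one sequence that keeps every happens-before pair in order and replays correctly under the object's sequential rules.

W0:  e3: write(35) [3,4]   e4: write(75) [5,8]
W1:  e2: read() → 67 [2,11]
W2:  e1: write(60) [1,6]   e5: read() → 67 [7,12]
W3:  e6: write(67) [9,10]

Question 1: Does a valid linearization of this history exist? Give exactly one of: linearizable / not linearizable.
linearizable

one valid linearization: e1, e3, e4, e6, e2, e5
after step 1 (e1 write(60)): value 60
after step 2 (e3 write(35)): value 35
after step 3 (e4 write(75)): value 75
after step 4 (e6 write(67)): value 67
after step 5 (e2 read() → 67): value 67
after step 6 (e5 read() → 67): value 67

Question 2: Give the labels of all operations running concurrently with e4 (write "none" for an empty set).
e1, e2, e5

concurrent with e4 ([5,8]): every op whose interval crosses 5..8
e1 [1,6]: concurrent
e2 [2,11]: concurrent
e3 [3,4]: before
e5 [7,12]: concurrent
e6 [9,10]: after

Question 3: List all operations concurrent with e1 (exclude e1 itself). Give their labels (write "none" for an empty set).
e2, e3, e4

overlap test against e1 [1,6]: concurrent iff the interval meets 1..6
e2 [2,11]: concurrent
e3 [3,4]: concurrent
e4 [5,8]: concurrent
e5 [7,12]: after
e6 [9,10]: after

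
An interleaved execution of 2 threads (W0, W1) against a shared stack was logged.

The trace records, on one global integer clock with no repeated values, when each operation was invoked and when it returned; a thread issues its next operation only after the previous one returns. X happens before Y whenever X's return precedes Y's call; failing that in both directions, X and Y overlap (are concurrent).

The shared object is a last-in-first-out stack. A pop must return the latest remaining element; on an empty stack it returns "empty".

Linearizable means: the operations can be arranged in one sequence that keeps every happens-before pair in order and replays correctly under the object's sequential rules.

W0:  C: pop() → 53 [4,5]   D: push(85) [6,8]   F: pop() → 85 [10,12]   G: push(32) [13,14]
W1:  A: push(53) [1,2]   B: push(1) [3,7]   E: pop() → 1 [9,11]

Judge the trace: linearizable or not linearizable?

linearizable

a witness: A, C, B, D, F, E, G
after step 1 (A push(53)): stack <53>
after step 2 (C pop() → 53): stack <>
after step 3 (B push(1)): stack <1>
after step 4 (D push(85)): stack <1,85>
after step 5 (F pop() → 85): stack <1>
after step 6 (E pop() → 1): stack <>
after step 7 (G push(32)): stack <32>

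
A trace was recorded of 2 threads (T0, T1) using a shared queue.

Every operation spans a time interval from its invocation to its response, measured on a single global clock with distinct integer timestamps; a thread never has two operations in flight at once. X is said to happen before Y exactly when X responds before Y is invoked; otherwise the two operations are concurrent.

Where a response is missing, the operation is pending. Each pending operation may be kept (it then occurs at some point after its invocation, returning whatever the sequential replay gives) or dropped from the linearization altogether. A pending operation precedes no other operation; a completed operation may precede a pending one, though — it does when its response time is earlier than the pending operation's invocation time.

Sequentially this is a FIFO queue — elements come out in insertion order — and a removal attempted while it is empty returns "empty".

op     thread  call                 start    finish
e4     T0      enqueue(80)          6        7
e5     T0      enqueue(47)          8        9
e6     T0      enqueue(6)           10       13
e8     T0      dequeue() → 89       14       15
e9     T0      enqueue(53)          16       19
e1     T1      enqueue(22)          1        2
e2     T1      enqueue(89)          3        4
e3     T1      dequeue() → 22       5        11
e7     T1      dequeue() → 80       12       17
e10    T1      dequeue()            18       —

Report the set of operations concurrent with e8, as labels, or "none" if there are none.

e7

e8 spans [14,15]: anything still running between times 14 and 15 counts as concurrent
e1 [1,2]: before
e2 [3,4]: before
e3 [5,11]: before
e4 [6,7]: before
e5 [8,9]: before
e6 [10,13]: before
e7 [12,17]: concurrent
e9 [16,19]: after
e10 [18,…): after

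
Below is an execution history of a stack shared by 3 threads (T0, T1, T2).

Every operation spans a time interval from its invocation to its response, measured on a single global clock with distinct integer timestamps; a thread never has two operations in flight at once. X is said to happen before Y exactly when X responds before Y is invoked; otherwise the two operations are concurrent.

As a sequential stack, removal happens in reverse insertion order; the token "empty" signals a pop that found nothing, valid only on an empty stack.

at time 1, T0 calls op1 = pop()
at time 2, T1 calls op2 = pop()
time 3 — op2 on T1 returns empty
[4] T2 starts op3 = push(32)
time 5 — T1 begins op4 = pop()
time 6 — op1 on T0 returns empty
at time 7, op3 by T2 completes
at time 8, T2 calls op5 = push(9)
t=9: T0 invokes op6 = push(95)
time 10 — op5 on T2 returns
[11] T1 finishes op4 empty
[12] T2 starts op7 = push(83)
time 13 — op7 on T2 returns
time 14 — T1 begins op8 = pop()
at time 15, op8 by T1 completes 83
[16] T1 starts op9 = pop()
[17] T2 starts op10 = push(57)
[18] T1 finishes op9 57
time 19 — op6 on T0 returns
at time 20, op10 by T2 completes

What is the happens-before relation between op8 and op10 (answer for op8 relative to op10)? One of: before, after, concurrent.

before

op8 spans [14,15], op10 spans [17,20]
resp(op8)=15 < inv(op10)=17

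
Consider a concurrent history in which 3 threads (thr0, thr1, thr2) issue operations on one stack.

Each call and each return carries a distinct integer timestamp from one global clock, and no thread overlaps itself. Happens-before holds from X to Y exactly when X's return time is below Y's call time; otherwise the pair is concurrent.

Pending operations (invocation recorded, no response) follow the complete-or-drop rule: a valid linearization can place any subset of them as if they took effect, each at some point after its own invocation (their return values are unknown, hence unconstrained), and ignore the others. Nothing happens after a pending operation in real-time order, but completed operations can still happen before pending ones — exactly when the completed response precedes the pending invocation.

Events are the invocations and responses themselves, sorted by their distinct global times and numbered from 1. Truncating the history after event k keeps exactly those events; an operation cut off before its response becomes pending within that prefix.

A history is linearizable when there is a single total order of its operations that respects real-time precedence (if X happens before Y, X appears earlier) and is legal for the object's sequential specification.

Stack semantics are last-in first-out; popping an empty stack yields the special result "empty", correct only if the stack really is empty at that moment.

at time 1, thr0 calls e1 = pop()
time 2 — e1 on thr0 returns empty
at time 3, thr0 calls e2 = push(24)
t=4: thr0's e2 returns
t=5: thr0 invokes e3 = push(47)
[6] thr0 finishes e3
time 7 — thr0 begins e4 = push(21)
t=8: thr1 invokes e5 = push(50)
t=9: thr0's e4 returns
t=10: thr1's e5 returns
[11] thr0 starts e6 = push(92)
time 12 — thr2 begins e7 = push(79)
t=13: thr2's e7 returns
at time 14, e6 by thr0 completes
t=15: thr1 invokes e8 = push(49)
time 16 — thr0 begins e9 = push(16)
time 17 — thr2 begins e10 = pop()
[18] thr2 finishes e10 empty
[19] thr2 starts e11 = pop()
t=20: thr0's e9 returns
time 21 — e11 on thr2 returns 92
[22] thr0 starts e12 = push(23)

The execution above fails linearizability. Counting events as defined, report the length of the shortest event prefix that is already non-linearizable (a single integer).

18

events 1..17 are linearizable; a witness order is e1, e2, e3, e4, e5, e6, e7:
1. e1 pop() → empty, leaving stack <>
2. e2 push(24), leaving stack <24>
3. e3 push(47), leaving stack <24,47>
4. e4 push(21), leaving stack <24,47,21>
5. e5 push(50), leaving stack <24,47,21,50>
6. e6 push(92), leaving stack <24,47,21,50,92>
7. e7 push(79), leaving stack <24,47,21,50,92,79>
once event 18 joins (e10's response, time 18), exhaustive search finds no witness
completion choices over the 2 pending operations (e8, e9) were checked; none helps
for example e1, e2, e3, e4, e5, e6, e7, e10 (pending dropped) fails at step 8: e10 pop() → empty is not legal there
for example e1, e2, e3, e4, e5, e7, e6, e10 (pending dropped) fails at step 8: e10 pop() → empty is not legal there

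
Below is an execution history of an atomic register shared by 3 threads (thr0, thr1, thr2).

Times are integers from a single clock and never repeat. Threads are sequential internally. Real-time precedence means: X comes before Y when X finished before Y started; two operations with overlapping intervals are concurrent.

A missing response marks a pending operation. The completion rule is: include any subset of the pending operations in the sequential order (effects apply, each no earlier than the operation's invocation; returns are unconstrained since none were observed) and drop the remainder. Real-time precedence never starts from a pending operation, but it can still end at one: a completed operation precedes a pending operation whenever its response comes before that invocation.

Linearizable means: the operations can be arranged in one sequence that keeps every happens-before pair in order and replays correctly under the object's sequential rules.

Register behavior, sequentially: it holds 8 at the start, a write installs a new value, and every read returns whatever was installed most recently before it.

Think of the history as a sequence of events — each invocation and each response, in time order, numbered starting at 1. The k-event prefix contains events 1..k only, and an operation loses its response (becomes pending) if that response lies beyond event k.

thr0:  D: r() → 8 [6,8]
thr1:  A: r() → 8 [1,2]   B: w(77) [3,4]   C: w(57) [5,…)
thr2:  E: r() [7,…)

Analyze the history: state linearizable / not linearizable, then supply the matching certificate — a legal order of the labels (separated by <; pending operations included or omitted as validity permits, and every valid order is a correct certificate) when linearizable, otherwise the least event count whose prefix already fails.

not linearizable — minimal violating prefix: 8 events

the violation lands at event 8, D's response at time 8: events 1..7 linearize, events 1..8 do not
one real-time candidate order over the 3 completed operations — the atomic register replay rejects it
including or dropping the 2 pending operations (C, E) in any combination fails
sample order A, B, D (pending dropped) stalls at step 3 — D r() → 8 has no legal effect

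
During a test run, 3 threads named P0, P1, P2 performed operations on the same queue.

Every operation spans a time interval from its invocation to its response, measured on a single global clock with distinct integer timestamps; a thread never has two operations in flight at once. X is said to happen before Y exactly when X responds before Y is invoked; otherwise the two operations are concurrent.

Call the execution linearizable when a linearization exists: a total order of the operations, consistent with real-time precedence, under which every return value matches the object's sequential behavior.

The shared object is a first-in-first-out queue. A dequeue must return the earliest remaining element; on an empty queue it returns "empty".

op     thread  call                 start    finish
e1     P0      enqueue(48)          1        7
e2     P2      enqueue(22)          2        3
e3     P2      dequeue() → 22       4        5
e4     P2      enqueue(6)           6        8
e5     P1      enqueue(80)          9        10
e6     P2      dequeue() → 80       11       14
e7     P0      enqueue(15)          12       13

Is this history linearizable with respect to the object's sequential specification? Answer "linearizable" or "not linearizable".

the violation lands at event 14, e6's response at time 14: events 1..13 linearize, events 1..14 do not
no legal order exists: 8 real-time-consistent candidates over 7 completed queue operations, all rejected
take e1, e2, e3, e4, e5, e6, e7: step 3 already fails, because e3 dequeue() → 22 cannot occur there
take e1, e2, e3, e4, e5, e7, e6: step 3 already fails, because e3 dequeue() → 22 cannot occur there

not linearizable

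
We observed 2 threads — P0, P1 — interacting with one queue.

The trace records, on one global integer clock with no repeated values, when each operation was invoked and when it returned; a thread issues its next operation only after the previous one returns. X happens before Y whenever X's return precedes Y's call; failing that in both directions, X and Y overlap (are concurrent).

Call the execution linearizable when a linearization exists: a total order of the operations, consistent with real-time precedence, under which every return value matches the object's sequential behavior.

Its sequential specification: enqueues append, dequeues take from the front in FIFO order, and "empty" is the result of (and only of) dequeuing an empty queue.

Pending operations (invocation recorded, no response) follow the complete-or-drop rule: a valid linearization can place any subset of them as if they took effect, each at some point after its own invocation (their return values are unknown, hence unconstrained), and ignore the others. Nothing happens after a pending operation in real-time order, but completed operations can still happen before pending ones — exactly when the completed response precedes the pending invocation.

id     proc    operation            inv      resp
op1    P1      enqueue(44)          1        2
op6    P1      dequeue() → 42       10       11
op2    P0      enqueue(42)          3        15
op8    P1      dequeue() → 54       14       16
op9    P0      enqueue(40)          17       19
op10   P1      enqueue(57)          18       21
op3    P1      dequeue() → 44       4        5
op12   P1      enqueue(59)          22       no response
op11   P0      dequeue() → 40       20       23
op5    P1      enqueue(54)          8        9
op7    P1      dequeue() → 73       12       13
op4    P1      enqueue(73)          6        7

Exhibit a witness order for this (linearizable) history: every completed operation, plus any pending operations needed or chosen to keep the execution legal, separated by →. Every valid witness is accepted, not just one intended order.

step 1: op1 enqueue(44) — queue <44>
step 2: op2 enqueue(42) — queue <44,42>
step 3: op3 dequeue() → 44 — queue <42>
step 4: op4 enqueue(73) — queue <42,73>
step 5: op5 enqueue(54) — queue <42,73,54>
step 6: op6 dequeue() → 42 — queue <73,54>
step 7: op7 dequeue() → 73 — queue <54>
step 8: op8 dequeue() → 54 — queue <>
step 9: op9 enqueue(40) — queue <40>
step 10: op10 enqueue(57) — queue <40,57>
step 11: op11 dequeue() → 40 — queue <57>

op1 → op2 → op3 → op4 → op5 → op6 → op7 → op8 → op9 → op10 → op11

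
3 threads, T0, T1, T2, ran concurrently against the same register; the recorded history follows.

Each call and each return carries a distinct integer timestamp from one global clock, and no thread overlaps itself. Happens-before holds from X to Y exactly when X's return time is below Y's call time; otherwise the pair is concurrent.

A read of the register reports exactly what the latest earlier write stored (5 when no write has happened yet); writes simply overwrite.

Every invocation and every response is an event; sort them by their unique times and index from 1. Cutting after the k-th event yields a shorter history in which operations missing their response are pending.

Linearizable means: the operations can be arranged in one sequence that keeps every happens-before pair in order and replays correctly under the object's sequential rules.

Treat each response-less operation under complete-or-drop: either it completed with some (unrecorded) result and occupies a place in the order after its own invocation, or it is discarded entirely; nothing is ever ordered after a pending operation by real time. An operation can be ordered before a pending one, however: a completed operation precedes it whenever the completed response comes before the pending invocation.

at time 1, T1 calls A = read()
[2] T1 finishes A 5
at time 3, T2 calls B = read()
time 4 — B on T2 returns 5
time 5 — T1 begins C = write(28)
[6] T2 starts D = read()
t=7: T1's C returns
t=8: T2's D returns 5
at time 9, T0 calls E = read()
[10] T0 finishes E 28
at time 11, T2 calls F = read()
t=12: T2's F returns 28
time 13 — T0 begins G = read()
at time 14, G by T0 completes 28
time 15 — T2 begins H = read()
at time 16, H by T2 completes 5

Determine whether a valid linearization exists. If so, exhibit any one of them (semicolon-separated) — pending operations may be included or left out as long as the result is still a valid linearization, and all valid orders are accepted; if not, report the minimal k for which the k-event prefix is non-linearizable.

events 1..15 are fine; event 16 — the response of H at time 16 — makes the prefix non-linearizable
the 8 completed operations admit 2 real-time orders; each fails the register replay
sample order A, B, C, D, E, F, G, H stalls at step 4 — D read() → 5 has no legal effect
sample order A, B, D, C, E, F, G, H stalls at step 8 — H read() → 5 has no legal effect

not linearizable — minimal violating prefix: 16 events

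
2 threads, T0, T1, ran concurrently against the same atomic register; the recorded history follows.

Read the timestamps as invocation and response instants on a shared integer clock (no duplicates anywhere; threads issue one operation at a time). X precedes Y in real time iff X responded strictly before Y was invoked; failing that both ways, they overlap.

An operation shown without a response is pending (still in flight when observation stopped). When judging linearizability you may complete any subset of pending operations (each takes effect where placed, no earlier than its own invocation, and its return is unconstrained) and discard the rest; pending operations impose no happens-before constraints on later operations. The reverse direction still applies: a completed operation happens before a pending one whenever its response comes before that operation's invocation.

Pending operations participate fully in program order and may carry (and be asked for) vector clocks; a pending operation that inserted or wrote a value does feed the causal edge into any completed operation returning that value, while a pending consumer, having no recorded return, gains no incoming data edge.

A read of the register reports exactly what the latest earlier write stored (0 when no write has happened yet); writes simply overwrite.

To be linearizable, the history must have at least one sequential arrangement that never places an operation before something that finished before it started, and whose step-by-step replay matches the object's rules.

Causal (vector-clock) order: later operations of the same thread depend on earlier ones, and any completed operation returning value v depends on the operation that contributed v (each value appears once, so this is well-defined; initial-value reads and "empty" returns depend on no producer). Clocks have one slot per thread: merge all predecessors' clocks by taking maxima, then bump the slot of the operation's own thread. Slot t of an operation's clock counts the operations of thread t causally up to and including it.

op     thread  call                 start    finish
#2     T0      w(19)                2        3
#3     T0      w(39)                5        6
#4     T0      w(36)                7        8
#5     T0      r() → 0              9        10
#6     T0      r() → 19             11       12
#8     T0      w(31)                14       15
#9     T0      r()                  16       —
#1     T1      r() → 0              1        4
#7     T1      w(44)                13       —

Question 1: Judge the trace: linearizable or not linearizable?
events 1..9 are fine; event 10 — the response of #5 at time 10 — makes the prefix non-linearizable
the 5 completed operations admit 2 real-time orders; each fails the atomic register replay
for example #1, #2, #3, #4, #5 fails at step 5: #5 r() → 0 is not legal there
for example #2, #1, #3, #4, #5 fails at step 2: #1 r() → 0 is not legal there

not linearizable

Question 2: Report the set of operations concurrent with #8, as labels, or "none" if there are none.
#8 spans [14,15]; an op avoiding the whole window 14..15 is ordered, any other is concurrent
#1 [1,4]: before
#2 [2,3]: before
#3 [5,6]: before
#4 [7,8]: before
#5 [9,10]: before
#6 [11,12]: before
#7 [13,…): concurrent
#9 [16,…): after

#7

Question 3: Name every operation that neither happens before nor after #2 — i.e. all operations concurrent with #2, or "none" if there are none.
concurrent with #2 ([2,3]): every op whose interval crosses 2..3
#1 [1,4]: concurrent
#3 [5,6]: after
#4 [7,8]: after
#5 [9,10]: after
#6 [11,12]: after
#7 [13,…): after
#8 [14,15]: after
#9 [16,…): after

#1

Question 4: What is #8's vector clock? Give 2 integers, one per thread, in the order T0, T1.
root op #1, invoked 1: fresh clock plus T1's own tick → (0, 1)
root op #2, invoked 2: fresh clock plus T0's own tick → (1, 0)
#7, invoked 13, takes VC(#1)=(0, 1) under max, adds 1 for T1 → (0, 2)
#3, invoked 5, takes VC(#2)=(1, 0) under max, adds 1 for T0 → (2, 0)
#4, invoked 7, takes VC(#3)=(2, 0) under max, adds 1 for T0 → (3, 0)
#5, invoked 9, takes VC(#4)=(3, 0) under max, adds 1 for T0 → (4, 0)
#6, invoked 11, takes VC(#2)=(1, 0), VC(#5)=(4, 0) under max, adds 1 for T0 → (5, 0)
#8, invoked 14, takes VC(#6)=(5, 0) under max, adds 1 for T0 → (6, 0)
#9, invoked 16, takes VC(#8)=(6, 0) under max, adds 1 for T0 → (7, 0)
target: VC(#8) = (6, 0)

(6, 0)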